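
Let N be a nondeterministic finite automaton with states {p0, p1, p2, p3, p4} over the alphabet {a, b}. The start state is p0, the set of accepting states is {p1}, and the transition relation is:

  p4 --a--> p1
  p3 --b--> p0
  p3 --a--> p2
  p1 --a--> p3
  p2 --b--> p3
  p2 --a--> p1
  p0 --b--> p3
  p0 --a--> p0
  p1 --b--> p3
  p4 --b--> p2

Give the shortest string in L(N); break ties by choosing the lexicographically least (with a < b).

A breadth-first search from p0 reaches an accepting state first via the path p0 → p3 → p2 → p1 on input baa.
No string of length < 3 is accepted (BFS exhausts all shorter strings without reaching an accepting state), and baa is the lexicographically least accepting string of length 3.

baa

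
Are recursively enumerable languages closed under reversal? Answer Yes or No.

Reverse the input and run the recogniser for L on it; this accepts exactly Lᴿ.
So the recursively enumerable languages are closed under reversal.

Yes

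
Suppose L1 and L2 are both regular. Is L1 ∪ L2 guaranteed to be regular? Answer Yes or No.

Yes

Given DFAs for L₁ and L₂, run them in parallel: the product automaton on Q₁ × Q₂ that accepts when either component is accepting recognises L₁ ∪ L₂ (equivalently, R₁ | R₂ is a regular expression for it).
So the regular languages are closed under union.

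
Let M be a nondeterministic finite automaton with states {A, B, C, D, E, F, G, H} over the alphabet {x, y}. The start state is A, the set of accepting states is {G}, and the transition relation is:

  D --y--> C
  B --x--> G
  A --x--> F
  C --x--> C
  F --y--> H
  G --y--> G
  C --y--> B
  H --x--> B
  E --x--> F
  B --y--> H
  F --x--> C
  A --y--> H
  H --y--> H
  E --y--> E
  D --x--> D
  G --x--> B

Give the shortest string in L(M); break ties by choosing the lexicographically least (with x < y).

yxx

A breadth-first search from A reaches an accepting state first via the path A → H → B → G on input yxx.
No string of length < 3 is accepted (BFS exhausts all shorter strings without reaching an accepting state), and yxx is the lexicographically least accepting string of length 3.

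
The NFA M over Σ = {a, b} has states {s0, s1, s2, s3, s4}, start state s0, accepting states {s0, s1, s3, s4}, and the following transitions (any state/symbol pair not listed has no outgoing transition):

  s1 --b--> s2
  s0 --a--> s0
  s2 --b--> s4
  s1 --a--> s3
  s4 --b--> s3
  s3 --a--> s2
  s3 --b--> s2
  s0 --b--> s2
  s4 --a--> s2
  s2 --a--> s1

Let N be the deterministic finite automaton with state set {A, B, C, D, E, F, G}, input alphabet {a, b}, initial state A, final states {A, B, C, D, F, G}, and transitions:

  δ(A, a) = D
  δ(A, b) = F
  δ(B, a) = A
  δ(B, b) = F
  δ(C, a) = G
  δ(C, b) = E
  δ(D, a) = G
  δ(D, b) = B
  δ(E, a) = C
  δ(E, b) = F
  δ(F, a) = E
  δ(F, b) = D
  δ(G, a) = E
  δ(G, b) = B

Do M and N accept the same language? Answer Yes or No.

The string ba is accepted by M but rejected by N.
So L(M) ≠ L(N).

No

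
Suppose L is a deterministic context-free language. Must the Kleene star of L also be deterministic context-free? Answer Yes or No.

No

L = {c aⁿbⁿ : n≥0} ∪ {cc aⁿb²ⁿ : n≥0} is a DCFL (the number of leading c's fixes which ratio the DPDA checks), but L* is not. Every word of L starts with c, so in a factorisation of the string cc aⁱbʲ (i≥1) into words of L each factor begins at one of the two c's: either the whole string is a single word of L (forcing j = 2i), or it splits as c · (c aⁱbʲ) with c ∈ L (take n = 0) and c aⁱbʲ ∈ L (forcing j = i). Thus L* ∩ cca⁺b* = {cc aⁿbⁿ : n≥1} ∪ {cc aⁿb²ⁿ : n≥1}. A DPDA for L* would give one for this intersection with a regular set, and, started from its configuration after reading cc, one for {aⁿbⁿ : n≥1} ∪ {aⁿb²ⁿ : n≥1}, which no deterministic PDA accepts (a DPDA for it would have a single run on aⁿb²ⁿ, accepting after the prefix aⁿbⁿ and accepting again after n more b's; an ordinary PDA that simulates it on a's and b's and, at any moment when it is accepting, may switch to reading only a fresh letter d while feeding each d to the simulation as a b, would accept aⁱbʲdᵏ (k≥1) exactly when both aⁱbʲ and aⁱbʲ⁺ᵏ are in the language, i.e. its language intersected with the regular set a*b*d⁺ would be exactly {aⁿbⁿdⁿ : n≥1} — impossible, since context-free languages are closed under intersection with regular sets and {aⁿbⁿdⁿ} is not context-free). So L* is not a DCFL.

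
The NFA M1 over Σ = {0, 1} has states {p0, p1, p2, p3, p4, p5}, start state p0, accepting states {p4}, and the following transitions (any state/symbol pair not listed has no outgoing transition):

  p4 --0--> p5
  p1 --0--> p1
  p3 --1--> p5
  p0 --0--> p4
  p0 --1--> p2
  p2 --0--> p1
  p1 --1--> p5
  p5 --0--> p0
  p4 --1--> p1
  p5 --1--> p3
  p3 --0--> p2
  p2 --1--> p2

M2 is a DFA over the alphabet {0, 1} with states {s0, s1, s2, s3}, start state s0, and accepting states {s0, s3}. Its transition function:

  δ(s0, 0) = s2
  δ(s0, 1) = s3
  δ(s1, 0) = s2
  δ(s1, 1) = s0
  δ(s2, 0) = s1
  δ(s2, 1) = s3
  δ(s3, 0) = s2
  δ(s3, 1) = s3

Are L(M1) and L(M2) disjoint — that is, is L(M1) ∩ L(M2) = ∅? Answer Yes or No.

Yes

Exploring the product automaton M1 × M2 from the start pair (p0, s0), following both machines on each input symbol, reaches 18 state pairs: (p0, s0), (p4, s2), (p2, s3), (p5, s1), (p1, s3), (p1, s2), (p0, s2), (p3, s0), (p5, s3), (p1, s1), (p4, s1), (p2, s2), (p3, s3), (p5, s0), (p5, s2), (p1, s0), (p0, s1), (p2, s0).
M1 accepts in {p4} and M2 accepts in {s0, s3}; no reachable pair has both components accepting, so no string drives both machines to acceptance simultaneously and L(M1) ∩ L(M2) = ∅.
So no string is accepted by both, and the intersection is empty.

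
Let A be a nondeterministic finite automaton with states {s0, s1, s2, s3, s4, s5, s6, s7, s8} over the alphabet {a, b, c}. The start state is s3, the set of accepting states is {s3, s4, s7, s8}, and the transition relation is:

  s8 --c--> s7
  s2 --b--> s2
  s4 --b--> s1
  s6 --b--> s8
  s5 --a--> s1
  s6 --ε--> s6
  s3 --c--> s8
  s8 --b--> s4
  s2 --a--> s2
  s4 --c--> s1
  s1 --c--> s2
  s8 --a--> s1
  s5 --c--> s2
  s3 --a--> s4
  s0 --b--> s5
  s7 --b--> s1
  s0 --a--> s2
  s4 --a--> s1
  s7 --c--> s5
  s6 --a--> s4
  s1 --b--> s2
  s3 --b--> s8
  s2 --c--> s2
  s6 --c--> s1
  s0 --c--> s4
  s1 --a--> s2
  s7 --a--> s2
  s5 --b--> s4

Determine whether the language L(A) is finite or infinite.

The useful states (reachable from s3 and able to reach an accepting state) are {s3, s4, s5, s7, s8}.
Restricted to these states the transition graph has no cycle, so every accepting path has bounded length and L is finite.

finite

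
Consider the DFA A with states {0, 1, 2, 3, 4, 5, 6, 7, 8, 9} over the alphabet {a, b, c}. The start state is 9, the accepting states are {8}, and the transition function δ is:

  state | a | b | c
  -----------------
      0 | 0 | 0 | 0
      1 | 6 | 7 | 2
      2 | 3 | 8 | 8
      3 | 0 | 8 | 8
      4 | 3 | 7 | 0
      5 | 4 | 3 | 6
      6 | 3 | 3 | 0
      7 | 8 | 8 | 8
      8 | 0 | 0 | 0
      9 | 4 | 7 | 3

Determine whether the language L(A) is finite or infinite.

The useful states (reachable from 9 and able to reach an accepting state) are {3, 4, 7, 8, 9}.
Restricted to these states the transition graph has no cycle, so every accepting path has bounded length and L is finite.

finite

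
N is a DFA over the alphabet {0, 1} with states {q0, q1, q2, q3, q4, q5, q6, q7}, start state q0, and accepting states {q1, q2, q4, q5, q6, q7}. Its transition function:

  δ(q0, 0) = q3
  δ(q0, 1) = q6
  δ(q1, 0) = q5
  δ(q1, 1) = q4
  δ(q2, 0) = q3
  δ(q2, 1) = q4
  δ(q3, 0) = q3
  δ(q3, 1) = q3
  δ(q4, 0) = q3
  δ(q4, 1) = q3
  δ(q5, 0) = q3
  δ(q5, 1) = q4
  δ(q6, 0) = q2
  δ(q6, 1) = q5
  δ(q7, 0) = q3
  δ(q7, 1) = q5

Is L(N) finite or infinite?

The useful states (reachable from q0 and able to reach an accepting state) are {q0, q2, q4, q5, q6}.
Restricted to these states the transition graph has no cycle, so every accepting path has bounded length and L is finite.

finite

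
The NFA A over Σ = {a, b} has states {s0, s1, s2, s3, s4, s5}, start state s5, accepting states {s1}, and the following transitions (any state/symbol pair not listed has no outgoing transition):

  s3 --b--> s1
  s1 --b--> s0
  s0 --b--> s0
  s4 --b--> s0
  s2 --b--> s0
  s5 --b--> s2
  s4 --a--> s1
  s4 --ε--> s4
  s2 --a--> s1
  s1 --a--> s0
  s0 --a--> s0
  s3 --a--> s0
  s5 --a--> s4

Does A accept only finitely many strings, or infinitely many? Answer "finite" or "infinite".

finite

The useful states (reachable from s5 and able to reach an accepting state) are {s1, s2, s4, s5}.
Restricted to these states the transition graph has no cycle, so every accepting path has bounded length and L is finite.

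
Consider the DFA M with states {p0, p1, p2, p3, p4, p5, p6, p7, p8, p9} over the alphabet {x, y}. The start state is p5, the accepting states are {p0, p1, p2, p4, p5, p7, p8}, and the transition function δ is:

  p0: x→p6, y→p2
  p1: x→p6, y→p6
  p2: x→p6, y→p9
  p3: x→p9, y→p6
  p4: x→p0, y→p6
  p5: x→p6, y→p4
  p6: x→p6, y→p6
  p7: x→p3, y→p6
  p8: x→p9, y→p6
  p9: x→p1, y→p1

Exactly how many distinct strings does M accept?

The useful subgraph on states {p0, p1, p2, p4, p5, p9} is acyclic, so L(M) is finite; the longest accepting path visits 6 useful states, giving maximum string length 5.
Counting accepting paths from p5 by length: 1 of length 0, 1 of length 1, 1 of length 2, 1 of length 3, 2 of length 5. Total 6.

6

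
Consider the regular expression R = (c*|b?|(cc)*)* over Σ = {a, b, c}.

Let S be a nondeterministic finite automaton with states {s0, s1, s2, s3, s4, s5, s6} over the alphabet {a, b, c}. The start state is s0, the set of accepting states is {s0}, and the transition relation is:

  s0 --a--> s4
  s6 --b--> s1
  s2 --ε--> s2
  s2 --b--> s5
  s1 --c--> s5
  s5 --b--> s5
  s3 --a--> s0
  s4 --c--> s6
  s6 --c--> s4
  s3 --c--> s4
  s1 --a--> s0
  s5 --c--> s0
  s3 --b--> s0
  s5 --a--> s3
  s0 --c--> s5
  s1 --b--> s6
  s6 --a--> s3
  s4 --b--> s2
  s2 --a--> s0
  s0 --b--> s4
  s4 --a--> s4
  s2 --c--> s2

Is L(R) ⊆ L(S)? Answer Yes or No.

The string b is in L(R) but not in L(S).
So L(R) ⊄ L(S).

No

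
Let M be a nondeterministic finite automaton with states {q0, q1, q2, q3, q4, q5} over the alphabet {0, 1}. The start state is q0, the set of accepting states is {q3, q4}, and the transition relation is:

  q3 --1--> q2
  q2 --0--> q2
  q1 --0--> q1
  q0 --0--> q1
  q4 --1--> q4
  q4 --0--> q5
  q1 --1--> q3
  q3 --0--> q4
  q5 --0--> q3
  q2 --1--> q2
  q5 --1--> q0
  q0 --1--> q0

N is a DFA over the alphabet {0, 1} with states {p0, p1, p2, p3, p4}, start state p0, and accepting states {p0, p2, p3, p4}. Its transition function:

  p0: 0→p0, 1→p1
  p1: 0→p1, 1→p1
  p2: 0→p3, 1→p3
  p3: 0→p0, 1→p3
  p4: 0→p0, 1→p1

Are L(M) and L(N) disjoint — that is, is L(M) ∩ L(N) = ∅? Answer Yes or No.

Yes

Exploring the product automaton M × N from the start pair (q0, p0), following both machines on each input symbol, reaches 8 state pairs: (q0, p0), (q1, p0), (q0, p1), (q3, p1), (q1, p1), (q4, p1), (q2, p1), (q5, p1).
M accepts in {q3, q4} and N accepts in {p0, p2, p3, p4}; no reachable pair has both components accepting, so no string drives both machines to acceptance simultaneously and L(M) ∩ L(N) = ∅.
So no string is accepted by both, and the intersection is empty.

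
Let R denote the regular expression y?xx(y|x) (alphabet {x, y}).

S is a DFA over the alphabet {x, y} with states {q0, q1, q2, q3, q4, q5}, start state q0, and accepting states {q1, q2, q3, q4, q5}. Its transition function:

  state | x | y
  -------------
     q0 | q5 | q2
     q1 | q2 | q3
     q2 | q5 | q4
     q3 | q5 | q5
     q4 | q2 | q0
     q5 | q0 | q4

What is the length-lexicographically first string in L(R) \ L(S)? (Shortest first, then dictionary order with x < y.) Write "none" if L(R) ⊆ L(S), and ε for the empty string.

Converting the expression R to a DFA (subset construction, then merging equivalent states) gives the minimal DFA with states {r0, r1, r2, r3, r4, r5}, start state r0, accepting states {r5} and transitions r0: x→r1, y→r2; r1: x→r3, y→r4; r2: x→r1, y→r4; r3: x→r5, y→r5; r4: x→r4, y→r4; r5: x→r4, y→r4.
Exploring the product automaton R × S from the start pair (r0, q0), following both machines on each input symbol, reaches 10 state pairs: (r0, q0), (r1, q5), (r2, q2), (r3, q0), (r4, q4), (r5, q5), (r5, q2), (r4, q2), (r4, q0), (r4, q5).
R accepts in {r5} and S accepts in {q1, q2, q3, q4, q5}. The reachable pairs whose R-component is accepting are (r5, q5), (r5, q2); in each of them the S-component is accepting too, so the product for L(R) \ L(S) (R-component accepting, S-component rejecting) has no reachable accepting pair and the difference is empty.
So every string accepted by R is also accepted by S: L(R) \ L(S) = ∅ and there is no such string.

none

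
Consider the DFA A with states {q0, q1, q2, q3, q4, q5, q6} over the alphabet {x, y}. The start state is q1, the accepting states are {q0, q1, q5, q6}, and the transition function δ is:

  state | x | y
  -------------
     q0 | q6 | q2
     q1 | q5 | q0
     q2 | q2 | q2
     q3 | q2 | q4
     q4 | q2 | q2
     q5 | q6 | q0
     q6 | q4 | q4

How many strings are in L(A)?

7

The useful subgraph on states {q0, q1, q5, q6} is acyclic, so L(A) is finite; the longest accepting path visits 4 useful states, giving maximum string length 3.
Counting accepting paths from q1 by length: 1 of length 0, 2 of length 1, 3 of length 2, 1 of length 3. Total 7.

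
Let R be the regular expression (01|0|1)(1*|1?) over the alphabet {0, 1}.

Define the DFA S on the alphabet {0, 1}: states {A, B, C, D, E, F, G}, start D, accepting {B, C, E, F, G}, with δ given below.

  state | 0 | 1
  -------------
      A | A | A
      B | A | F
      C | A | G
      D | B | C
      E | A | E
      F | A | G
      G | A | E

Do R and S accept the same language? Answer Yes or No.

Converting the expression R to a DFA (subset construction, then merging equivalent states) gives the minimal DFA with states {r0, r1, r2}, start state r0, accepting states {r1} and transitions r0: 0→r1, 1→r1; r1: 0→r2, 1→r1; r2: 0→r2, 1→r2.
Exploring the product automaton R × S from the start pair (r0, D), following both machines on each input symbol, reaches 7 state pairs: (r0, D), (r1, B), (r1, C), (r2, A), (r1, F), (r1, G), (r1, E).
R accepts in {r1} and S accepts in {B, C, E, F, G}. In every reachable pair the two components are either both accepting — (r1, B), (r1, C), (r1, F), (r1, G), (r1, E) — or both non-accepting, so no string is accepted by exactly one of the machines: L(R) \ L(S) and L(S) \ L(R) are both empty.
Hence every string is accepted by R iff it is accepted by S, and the two languages coincide.

Yes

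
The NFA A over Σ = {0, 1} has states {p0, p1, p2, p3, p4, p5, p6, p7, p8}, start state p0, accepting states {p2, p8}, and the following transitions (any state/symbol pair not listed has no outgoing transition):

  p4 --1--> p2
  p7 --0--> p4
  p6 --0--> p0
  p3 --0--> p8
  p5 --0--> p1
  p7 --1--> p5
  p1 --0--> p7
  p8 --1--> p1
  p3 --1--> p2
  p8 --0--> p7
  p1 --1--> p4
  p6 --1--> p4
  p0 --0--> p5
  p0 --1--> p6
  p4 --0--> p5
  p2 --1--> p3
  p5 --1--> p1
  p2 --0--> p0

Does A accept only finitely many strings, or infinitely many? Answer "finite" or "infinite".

infinite

State p0 is reachable from the start and can reach an accepting state, and it lies on the cycle p0 → p5 → p1 → p4 → p2 → p0.
Traversing that cycle any number of times yields accepted strings of unbounded length, so the language is infinite.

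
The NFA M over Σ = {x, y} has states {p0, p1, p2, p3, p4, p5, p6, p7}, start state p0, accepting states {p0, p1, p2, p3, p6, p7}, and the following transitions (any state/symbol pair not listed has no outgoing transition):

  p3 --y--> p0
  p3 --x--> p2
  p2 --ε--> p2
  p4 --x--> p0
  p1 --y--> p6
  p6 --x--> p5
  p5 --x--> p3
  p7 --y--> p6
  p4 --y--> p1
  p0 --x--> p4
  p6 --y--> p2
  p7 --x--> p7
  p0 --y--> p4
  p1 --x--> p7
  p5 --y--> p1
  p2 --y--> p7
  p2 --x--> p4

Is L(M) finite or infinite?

infinite

State p0 is reachable from the start and can reach an accepting state, and it lies on the cycle p0 → p4 → p0.
Traversing that cycle any number of times yields accepted strings of unbounded length, so the language is infinite.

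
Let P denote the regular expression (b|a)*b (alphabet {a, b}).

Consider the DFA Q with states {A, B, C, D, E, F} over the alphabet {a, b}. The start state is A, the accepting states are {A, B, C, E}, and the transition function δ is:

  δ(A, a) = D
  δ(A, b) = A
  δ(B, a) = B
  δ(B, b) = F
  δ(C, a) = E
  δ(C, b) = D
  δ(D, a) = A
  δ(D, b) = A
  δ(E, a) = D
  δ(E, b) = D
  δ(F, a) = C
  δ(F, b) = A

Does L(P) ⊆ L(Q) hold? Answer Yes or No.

Converting the expression P to a DFA (subset construction, then merging equivalent states) gives the minimal DFA with states {p0, p1}, start state p0, accepting states {p1} and transitions p0: a→p0, b→p1; p1: a→p0, b→p1.
Exploring the product automaton P × Q from the start pair (p0, A), following both machines on each input symbol, reaches 3 state pairs: (p0, A), (p0, D), (p1, A).
P accepts in {p1} and Q accepts in {A, B, C, E}. The reachable pairs whose P-component is accepting are (p1, A); in each of them the Q-component is accepting too, so the product for L(P) \ L(Q) (P-component accepting, Q-component rejecting) has no reachable accepting pair and the difference is empty.
Hence every string in L(P) is also in L(Q).

Yes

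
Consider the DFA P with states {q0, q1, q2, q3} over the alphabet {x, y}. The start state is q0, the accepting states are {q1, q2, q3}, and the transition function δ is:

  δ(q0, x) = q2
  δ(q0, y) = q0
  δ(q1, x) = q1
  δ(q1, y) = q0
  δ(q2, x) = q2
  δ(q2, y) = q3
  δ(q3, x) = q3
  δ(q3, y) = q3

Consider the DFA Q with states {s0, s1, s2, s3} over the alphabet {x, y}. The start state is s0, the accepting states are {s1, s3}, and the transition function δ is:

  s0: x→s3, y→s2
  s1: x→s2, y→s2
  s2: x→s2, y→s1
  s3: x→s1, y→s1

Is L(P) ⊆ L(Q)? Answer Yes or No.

The string yx is in L(P) but not in L(Q).
So L(P) ⊄ L(Q).

No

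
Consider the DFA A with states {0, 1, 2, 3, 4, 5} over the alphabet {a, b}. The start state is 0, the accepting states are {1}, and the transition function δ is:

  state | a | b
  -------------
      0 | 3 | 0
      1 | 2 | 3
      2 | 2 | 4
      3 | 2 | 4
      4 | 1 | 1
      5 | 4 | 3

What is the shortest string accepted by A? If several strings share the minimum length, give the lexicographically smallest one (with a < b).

A breadth-first search from 0 reaches an accepting state first via the path 0 → 3 → 4 → 1 on input aba.
No string of length < 3 is accepted (BFS exhausts all shorter strings without reaching an accepting state), and aba is the lexicographically least accepting string of length 3.

aba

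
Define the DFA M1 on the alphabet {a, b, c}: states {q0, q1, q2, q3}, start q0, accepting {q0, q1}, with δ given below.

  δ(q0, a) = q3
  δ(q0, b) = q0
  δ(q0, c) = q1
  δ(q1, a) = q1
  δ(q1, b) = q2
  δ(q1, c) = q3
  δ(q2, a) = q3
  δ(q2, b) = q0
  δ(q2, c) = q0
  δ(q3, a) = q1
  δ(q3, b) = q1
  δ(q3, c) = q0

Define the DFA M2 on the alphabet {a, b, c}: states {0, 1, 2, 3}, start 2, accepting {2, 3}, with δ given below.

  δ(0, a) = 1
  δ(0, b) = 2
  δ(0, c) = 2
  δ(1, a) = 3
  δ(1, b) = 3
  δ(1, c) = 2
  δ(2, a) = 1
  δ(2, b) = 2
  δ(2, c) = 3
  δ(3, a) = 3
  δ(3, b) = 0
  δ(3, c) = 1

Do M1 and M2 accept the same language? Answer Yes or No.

Yes

Exploring the product automaton M1 × M2 from the start pair (q0, 2), following both machines on each input symbol, reaches 4 state pairs: (q0, 2), (q3, 1), (q1, 3), (q2, 0).
M1 accepts in {q0, q1} and M2 accepts in {2, 3}. In every reachable pair the two components are either both accepting — (q0, 2), (q1, 3) — or both non-accepting, so no string is accepted by exactly one of the machines: L(M1) \ L(M2) and L(M2) \ L(M1) are both empty.
Hence every string is accepted by M1 iff it is accepted by M2, and the two languages coincide.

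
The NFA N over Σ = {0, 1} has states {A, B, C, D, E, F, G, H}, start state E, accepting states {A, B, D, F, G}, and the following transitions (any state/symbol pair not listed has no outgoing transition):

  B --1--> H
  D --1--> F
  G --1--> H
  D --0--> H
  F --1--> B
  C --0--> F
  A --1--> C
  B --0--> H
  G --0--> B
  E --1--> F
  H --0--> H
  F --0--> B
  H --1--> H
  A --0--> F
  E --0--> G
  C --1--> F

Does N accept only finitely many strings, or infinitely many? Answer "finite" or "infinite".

finite

The useful states (reachable from E and able to reach an accepting state) are {B, E, F, G}.
Restricted to these states the transition graph has no cycle, so every accepting path has bounded length and L is finite.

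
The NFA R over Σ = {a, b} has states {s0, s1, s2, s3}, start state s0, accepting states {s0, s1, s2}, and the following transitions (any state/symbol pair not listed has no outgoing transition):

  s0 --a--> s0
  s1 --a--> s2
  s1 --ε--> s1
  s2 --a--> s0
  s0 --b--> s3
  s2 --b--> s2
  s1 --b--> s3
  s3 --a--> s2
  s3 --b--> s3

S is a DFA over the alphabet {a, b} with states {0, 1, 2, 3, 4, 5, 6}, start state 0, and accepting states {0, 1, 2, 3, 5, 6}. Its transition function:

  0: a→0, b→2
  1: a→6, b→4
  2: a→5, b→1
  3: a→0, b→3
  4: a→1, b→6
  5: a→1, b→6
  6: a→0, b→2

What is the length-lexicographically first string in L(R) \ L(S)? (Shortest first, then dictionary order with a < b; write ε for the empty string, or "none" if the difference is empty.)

The string bbbab is accepted by R but not by S.
No shorter string lies in the difference, and bbbab is the lexicographically first length-5 string in L(R) \ L(S).

bbbab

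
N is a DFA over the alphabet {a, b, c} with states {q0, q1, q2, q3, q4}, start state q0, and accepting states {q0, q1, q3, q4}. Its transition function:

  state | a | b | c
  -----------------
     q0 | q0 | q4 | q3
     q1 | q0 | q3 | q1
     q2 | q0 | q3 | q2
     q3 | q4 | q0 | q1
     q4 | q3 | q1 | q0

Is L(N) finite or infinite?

infinite

State q0 is reachable from the start and can reach an accepting state, and it lies on the cycle q0 → q0.
Traversing that cycle any number of times yields accepted strings of unbounded length, so the language is infinite.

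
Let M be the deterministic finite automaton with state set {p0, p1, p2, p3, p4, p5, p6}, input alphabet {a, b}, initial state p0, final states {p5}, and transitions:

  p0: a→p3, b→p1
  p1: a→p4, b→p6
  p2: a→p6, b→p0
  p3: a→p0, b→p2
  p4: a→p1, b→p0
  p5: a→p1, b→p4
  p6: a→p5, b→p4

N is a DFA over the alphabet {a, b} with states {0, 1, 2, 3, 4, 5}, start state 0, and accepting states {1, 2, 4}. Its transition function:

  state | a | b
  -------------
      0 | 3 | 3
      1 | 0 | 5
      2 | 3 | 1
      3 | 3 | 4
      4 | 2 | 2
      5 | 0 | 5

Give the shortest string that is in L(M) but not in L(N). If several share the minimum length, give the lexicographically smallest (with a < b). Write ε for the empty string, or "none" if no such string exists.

abaa

The string abaa is accepted by M but not by N.
No shorter string lies in the difference, and abaa is the lexicographically first length-4 string in L(M) \ L(N).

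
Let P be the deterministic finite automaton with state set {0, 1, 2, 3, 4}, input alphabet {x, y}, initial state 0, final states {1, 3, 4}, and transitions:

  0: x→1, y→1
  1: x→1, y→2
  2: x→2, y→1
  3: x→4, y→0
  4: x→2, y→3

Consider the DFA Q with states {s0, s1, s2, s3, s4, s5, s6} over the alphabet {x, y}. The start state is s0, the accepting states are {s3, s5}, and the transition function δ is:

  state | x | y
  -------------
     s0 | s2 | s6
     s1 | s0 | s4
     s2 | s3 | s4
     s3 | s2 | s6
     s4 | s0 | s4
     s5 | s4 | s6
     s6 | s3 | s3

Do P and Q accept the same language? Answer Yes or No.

No

The string x is accepted by P but rejected by Q.
So L(P) ≠ L(Q).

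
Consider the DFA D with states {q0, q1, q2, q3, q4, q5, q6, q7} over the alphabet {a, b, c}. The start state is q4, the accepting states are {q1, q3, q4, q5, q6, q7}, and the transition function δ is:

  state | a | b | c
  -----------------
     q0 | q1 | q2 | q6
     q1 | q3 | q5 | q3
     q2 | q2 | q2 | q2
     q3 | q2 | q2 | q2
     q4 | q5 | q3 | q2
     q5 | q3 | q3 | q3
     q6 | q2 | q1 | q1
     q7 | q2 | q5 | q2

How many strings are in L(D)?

6

The useful subgraph on states {q3, q4, q5} is acyclic, so L(D) is finite; the longest accepting path visits 3 useful states, giving maximum string length 2.
Counting accepting paths from q4 by length: 1 of length 0, 2 of length 1, 3 of length 2. Total 6.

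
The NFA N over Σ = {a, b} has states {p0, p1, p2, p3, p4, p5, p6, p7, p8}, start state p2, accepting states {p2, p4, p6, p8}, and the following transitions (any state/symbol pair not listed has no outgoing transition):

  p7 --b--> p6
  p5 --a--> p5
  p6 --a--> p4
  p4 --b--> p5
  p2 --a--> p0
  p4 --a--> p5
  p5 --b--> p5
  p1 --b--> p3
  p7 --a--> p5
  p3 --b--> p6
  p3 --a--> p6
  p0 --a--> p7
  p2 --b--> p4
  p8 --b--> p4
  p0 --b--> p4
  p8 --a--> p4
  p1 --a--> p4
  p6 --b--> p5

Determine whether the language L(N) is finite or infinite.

finite

The useful states (reachable from p2 and able to reach an accepting state) are {p0, p2, p4, p6, p7}.
Restricted to these states the transition graph has no cycle, so every accepting path has bounded length and L is finite.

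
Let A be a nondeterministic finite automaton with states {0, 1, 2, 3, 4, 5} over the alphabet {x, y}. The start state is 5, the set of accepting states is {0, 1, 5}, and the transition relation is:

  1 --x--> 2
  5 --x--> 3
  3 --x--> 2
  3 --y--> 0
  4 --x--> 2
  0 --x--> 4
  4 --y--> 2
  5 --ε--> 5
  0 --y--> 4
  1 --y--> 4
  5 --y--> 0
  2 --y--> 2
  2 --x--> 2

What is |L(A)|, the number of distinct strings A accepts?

3

The useful subgraph on states {0, 3, 5} is acyclic, so L(A) is finite; the longest accepting path visits 3 useful states, giving maximum string length 2.
Counting accepting paths from 5 by length: 1 of length 0, 1 of length 1, 1 of length 2. Total 3.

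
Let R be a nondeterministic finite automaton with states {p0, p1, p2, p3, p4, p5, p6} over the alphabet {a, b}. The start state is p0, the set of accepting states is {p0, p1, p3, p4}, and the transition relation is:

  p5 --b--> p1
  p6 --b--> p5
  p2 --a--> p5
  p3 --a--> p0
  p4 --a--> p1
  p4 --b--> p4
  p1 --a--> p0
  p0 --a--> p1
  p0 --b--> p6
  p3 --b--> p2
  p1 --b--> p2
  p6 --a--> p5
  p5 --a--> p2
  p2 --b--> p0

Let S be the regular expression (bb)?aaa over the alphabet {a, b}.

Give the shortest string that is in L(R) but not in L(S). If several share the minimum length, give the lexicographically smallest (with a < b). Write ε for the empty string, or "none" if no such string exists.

The empty string ε is accepted by R but not by S.
Since ε is the unique shortest string, it is the required witness.

ε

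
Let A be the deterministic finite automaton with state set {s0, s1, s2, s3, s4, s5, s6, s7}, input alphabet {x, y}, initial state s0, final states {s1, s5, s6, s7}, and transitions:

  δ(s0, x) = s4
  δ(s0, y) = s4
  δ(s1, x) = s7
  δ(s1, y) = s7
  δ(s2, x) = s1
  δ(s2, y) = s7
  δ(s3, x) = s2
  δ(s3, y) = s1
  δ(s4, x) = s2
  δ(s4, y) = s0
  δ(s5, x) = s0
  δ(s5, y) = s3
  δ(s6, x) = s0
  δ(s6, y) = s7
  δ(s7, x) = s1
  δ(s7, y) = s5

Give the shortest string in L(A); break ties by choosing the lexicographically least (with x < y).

A breadth-first search from s0 reaches an accepting state first via the path s0 → s4 → s2 → s1 on input xxx.
No string of length < 3 is accepted (BFS exhausts all shorter strings without reaching an accepting state), and xxx is the lexicographically least accepting string of length 3.

xxx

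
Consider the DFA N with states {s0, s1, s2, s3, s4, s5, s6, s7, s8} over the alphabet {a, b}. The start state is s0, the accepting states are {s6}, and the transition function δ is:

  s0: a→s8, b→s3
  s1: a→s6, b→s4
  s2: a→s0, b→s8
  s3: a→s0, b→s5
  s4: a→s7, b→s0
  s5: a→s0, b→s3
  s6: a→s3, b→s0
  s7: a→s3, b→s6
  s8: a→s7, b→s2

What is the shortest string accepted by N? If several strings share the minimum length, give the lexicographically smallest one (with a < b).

A breadth-first search from s0 reaches an accepting state first via the path s0 → s8 → s7 → s6 on input aab.
No string of length < 3 is accepted (BFS exhausts all shorter strings without reaching an accepting state), and aab is the lexicographically least accepting string of length 3.

aab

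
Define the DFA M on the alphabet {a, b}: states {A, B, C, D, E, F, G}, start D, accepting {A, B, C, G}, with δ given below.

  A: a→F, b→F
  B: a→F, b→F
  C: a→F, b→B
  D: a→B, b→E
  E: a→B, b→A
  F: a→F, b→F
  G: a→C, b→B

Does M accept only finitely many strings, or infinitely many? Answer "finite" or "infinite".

finite

The useful states (reachable from D and able to reach an accepting state) are {A, B, D, E}.
Restricted to these states the transition graph has no cycle, so every accepting path has bounded length and L is finite.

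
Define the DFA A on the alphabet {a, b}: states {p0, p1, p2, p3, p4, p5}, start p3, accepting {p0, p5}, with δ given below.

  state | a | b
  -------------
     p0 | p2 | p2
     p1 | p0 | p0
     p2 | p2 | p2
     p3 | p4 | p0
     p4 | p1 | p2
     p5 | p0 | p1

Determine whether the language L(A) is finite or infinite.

The useful states (reachable from p3 and able to reach an accepting state) are {p0, p1, p3, p4}.
Restricted to these states the transition graph has no cycle, so every accepting path has bounded length and L is finite.

finite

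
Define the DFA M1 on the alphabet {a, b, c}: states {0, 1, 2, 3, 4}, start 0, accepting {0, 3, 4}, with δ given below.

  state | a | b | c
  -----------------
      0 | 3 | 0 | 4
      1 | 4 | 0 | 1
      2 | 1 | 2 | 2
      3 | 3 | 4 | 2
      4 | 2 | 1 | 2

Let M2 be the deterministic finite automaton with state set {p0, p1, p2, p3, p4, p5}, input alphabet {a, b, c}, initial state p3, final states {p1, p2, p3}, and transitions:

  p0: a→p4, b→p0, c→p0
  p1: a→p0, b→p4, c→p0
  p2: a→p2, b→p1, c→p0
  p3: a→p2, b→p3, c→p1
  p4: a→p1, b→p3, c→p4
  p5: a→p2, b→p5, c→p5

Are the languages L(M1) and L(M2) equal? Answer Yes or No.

Yes

Exploring the product automaton M1 × M2 from the start pair (0, p3), following both machines on each input symbol, reaches 5 state pairs: (0, p3), (3, p2), (4, p1), (2, p0), (1, p4).
M1 accepts in {0, 3, 4} and M2 accepts in {p1, p2, p3}. In every reachable pair the two components are either both accepting — (0, p3), (3, p2), (4, p1) — or both non-accepting, so no string is accepted by exactly one of the machines: L(M1) \ L(M2) and L(M2) \ L(M1) are both empty.
Hence every string is accepted by M1 iff it is accepted by M2, and the two languages coincide.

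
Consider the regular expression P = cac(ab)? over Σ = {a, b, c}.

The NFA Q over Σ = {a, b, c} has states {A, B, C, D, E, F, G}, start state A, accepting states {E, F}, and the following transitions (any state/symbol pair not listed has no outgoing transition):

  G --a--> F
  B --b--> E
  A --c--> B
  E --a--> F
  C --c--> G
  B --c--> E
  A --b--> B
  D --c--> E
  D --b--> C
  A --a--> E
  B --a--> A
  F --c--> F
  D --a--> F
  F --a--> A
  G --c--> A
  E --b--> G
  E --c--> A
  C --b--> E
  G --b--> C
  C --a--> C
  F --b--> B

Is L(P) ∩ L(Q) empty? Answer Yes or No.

Yes

Converting the expression P to a DFA (subset construction, then merging equivalent states) gives the minimal DFA with states {p0, p1, p2, p3, p4, p5, p6}, start state p0, accepting states {p4, p6} and transitions p0: a→p1, b→p1, c→p2; p1: a→p1, b→p1, c→p1; p2: a→p3, b→p1, c→p1; p3: a→p1, b→p1, c→p4; p4: a→p5, b→p1, c→p1; p5: a→p1, b→p6, c→p1; p6: a→p1, b→p1, c→p1.
Exploring the product automaton P × Q from the start pair (p0, A), following both machines on each input symbol, reaches 12 state pairs: (p0, A), (p1, E), (p1, B), (p2, B), (p1, F), (p1, G), (p1, A), (p3, A), (p1, C), (p4, B), (p5, A), (p6, B).
P accepts in {p4, p6} and Q accepts in {E, F}; no reachable pair has both components accepting, so no string drives both machines to acceptance simultaneously and L(P) ∩ L(Q) = ∅.
So no string is accepted by both, and the intersection is empty.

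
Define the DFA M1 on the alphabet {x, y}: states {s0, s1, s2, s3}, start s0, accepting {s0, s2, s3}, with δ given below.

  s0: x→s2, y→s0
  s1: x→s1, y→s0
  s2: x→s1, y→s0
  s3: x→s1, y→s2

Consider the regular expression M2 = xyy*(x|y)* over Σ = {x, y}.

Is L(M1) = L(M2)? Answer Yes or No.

No

The empty string ε is accepted by M1 but rejected by M2.
So L(M1) ≠ L(M2).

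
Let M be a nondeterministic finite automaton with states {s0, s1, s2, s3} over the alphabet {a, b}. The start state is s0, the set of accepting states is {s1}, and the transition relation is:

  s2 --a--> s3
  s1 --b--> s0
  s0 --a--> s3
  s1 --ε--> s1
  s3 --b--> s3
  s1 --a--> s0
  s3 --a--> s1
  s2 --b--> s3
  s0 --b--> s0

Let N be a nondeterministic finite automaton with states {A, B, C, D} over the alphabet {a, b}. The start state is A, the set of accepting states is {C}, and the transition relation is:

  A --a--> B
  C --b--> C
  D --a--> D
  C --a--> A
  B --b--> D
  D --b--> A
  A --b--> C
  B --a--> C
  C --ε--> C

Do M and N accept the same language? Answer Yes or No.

The string aba is accepted by M but rejected by N.
So L(M) ≠ L(N).

No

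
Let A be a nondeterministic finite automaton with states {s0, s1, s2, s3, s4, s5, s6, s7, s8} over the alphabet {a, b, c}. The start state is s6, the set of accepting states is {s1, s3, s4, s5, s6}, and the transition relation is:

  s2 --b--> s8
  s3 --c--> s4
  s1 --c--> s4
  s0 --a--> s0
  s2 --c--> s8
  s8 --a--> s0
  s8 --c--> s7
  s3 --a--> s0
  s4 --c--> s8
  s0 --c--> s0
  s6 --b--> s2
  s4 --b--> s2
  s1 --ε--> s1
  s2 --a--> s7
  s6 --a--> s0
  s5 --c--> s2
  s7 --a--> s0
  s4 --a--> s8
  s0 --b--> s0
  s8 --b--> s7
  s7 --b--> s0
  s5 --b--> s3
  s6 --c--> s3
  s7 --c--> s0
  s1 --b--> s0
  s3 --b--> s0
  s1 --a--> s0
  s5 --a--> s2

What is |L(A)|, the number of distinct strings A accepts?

The useful subgraph on states {s3, s4, s6} is acyclic, so L(A) is finite; the longest accepting path visits 3 useful states, giving maximum string length 2.
Counting accepting paths from s6 by length: 1 of length 0, 1 of length 1, 1 of length 2. Total 3.

3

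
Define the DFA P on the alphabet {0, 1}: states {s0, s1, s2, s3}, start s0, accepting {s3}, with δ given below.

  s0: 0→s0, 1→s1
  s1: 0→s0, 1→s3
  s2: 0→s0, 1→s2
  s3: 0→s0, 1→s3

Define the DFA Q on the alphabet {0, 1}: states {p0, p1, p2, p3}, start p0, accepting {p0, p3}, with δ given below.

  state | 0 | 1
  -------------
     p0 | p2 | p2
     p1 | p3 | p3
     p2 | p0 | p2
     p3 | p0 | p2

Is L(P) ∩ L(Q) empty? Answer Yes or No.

Exploring the product automaton P × Q from the start pair (s0, p0), following both machines on each input symbol, reaches 4 state pairs: (s0, p0), (s0, p2), (s1, p2), (s3, p2).
P accepts in {s3} and Q accepts in {p0, p3}; no reachable pair has both components accepting, so no string drives both machines to acceptance simultaneously and L(P) ∩ L(Q) = ∅.
So no string is accepted by both, and the intersection is empty.

Yes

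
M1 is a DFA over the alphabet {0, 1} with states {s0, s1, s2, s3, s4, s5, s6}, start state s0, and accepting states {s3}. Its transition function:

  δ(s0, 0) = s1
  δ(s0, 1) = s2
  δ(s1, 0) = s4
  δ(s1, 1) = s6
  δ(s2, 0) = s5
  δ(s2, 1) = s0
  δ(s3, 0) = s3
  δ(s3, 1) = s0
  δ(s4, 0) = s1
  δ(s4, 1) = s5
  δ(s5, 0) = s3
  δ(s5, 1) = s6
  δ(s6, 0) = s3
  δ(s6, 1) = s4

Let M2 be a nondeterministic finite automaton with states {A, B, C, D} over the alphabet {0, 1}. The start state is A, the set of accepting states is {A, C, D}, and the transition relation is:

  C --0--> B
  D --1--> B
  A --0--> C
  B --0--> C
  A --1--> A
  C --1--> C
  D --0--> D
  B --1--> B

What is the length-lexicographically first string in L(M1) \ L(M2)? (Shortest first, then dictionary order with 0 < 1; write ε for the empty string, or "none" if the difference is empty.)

010

The string 010 is accepted by M1 but not by M2.
No shorter string lies in the difference, and 010 is the lexicographically first length-3 string in L(M1) \ L(M2).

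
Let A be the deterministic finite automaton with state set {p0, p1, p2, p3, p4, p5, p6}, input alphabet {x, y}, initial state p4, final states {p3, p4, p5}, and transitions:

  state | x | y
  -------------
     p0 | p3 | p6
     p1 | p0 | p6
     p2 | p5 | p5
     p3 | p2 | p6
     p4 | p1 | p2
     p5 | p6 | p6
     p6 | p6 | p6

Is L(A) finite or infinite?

finite

The useful states (reachable from p4 and able to reach an accepting state) are {p0, p1, p2, p3, p4, p5}.
Restricted to these states the transition graph has no cycle, so every accepting path has bounded length and L is finite.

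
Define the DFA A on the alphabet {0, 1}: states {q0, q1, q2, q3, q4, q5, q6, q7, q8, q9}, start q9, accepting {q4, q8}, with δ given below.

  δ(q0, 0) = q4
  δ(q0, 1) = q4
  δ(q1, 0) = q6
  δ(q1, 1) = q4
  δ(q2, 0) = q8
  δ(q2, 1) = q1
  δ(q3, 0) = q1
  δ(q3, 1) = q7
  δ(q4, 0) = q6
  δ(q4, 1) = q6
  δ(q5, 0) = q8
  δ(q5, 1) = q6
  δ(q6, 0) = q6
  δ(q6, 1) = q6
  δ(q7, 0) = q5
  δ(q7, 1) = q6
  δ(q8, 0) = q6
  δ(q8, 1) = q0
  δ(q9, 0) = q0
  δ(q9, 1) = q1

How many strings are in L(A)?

The useful subgraph on states {q0, q1, q4, q9} is acyclic, so L(A) is finite; the longest accepting path visits 3 useful states, giving maximum string length 2.
Counting accepting paths from q9 by length: 3 of length 2. Total 3.

3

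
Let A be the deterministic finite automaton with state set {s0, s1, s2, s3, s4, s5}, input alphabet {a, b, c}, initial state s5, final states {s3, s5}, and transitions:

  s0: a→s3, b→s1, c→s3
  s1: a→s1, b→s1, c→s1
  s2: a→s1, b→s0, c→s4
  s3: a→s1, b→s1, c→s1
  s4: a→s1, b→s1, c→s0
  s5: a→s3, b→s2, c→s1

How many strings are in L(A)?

The useful subgraph on states {s0, s2, s3, s4, s5} is acyclic, so L(A) is finite; the longest accepting path visits 5 useful states, giving maximum string length 4.
Counting accepting paths from s5 by length: 1 of length 0, 1 of length 1, 2 of length 3, 2 of length 4. Total 6.

6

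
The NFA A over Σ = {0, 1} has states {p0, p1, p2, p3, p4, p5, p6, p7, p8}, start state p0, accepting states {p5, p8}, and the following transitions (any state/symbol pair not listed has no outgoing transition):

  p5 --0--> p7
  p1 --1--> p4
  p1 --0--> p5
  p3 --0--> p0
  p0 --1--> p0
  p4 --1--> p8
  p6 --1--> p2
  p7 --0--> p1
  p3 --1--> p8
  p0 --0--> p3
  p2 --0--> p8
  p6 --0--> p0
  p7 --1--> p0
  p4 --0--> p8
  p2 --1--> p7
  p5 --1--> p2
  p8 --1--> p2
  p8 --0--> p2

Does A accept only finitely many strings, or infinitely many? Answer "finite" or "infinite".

State p0 is reachable from the start and can reach an accepting state, and it lies on the cycle p0 → p0.
Traversing that cycle any number of times yields accepted strings of unbounded length, so the language is infinite.

infinite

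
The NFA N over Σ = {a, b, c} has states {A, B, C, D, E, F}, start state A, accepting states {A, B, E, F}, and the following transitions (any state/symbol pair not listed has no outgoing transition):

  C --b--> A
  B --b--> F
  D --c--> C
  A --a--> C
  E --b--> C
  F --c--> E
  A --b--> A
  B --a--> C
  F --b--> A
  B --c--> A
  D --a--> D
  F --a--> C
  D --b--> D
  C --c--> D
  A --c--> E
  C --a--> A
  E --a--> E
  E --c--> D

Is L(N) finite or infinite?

State A is reachable from the start and can reach an accepting state, and it lies on the cycle A → A.
Traversing that cycle any number of times yields accepted strings of unbounded length, so the language is infinite.

infinite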